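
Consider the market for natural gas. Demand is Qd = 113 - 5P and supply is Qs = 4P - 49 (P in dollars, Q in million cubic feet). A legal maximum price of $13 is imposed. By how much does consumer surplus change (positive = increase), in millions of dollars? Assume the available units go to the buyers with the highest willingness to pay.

-25

Setting quantity demanded equal to quantity supplied, 113 - 5P = 4P - 49, gives P* = 18 and Q* = 23.
Since 13 < 18, the ceiling is binding.
At P = 13: Qd = 113 - 5·13 = 48 and Qs = 4·13 - 49 = 3.
Consumer surplus without the control is ½ · (22.6 - 18) · 23 = 52.9.
With the ceiling, 3 units are sold at 13 (assume they go to the highest-value buyers). The demand price at Q = 3 is 22, so CS = ½ · [(22.6 - 13) + (22 - 13)] · 3 = 27.9.
Change in consumer surplus = 27.9 - 52.9 = -25.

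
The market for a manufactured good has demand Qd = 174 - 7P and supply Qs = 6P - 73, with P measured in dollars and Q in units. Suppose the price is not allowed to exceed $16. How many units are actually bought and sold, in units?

23

Equilibrium: 174 - 7P = 6P - 73, so 247 = 13P and P* = 19, Q* = 41.
The ceiling of 16 is below the equilibrium price 19, so it binds.
At P = 16: Qd = 174 - 7·16 = 62 and Qs = 6·16 - 73 = 23.
The quantity actually transacted is the short side, supply: 23.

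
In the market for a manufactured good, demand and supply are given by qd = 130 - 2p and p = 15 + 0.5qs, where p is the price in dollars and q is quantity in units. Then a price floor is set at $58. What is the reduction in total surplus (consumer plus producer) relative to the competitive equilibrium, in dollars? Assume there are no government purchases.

Rearranging supply gives qs = 2p - 30. Without the control the market clears where 130 - 2p = 2p - 30, i.e. p* = 40 and q* = 50.
Since 58 > 40, the floor is binding.
At p = 58: qd = 130 - 2·58 = 14 and qs = 2·58 - 30 = 86.
Quantity traded falls to 14. At q = 14 the demand price is (130 - 14)/2 = 58 and the supply price is (30 + 14)/2 = 22.
Deadweight loss = ½ · (58 - 22) · (50 - 14) = ½ · 36 · 36 = 648.

648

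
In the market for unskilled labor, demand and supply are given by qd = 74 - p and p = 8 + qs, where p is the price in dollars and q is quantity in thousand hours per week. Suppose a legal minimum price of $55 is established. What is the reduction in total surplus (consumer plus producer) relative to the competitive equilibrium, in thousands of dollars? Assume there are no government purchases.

Rearranging supply gives qs = p - 8. Without the control the market clears where 74 - p = p - 8, i.e. p* = 41 and q* = 33.
Since 55 > 41, the floor is binding.
At p = 55: qd = 74 - 55 = 19 and qs = 55 - 8 = 47.
Quantity traded falls to 19. At q = 19 the demand price is 74 - 19 = 55 and the supply price is 8 + 19 = 27.
Deadweight loss = ½ · (55 - 27) · (33 - 19) = ½ · 28 · 14 = 196.

196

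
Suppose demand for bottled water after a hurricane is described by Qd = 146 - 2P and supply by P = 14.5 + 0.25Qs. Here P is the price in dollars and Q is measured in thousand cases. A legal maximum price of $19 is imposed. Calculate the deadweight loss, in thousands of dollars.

1350

Rearranging supply gives Qs = 4P - 58. Setting quantity demanded equal to quantity supplied, 146 - 2P = 4P - 58, gives P* = 34 and Q* = 78.
Because the ceiling (19) lies below the market-clearing price, it is binding.
At P = 19: Qd = 146 - 2·19 = 108 and Qs = 4·19 - 58 = 18.
Quantity traded falls to 18. At Q = 18 the demand price is (146 - 18)/2 = 64 and the supply price is (58 + 18)/4 = 19.
Deadweight loss = ½ · (64 - 19) · (78 - 18) = ½ · 45 · 60 = 1350.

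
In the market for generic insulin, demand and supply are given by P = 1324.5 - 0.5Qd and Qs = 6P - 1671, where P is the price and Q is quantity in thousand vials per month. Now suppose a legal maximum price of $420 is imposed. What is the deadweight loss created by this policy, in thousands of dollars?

172800

Rearranging demand gives Qd = 2649 - 2P. Equilibrium: 2649 - 2P = 6P - 1671, so 4320 = 8P and P* = 540, Q* = 1569.
The ceiling of 420 is below the equilibrium price 540, so it binds.
At P = 420: Qd = 2649 - 2·420 = 1809 and Qs = 6·420 - 1671 = 849.
Quantity traded falls to 849. At Q = 849 the demand price is (2649 - 849)/2 = 900 and the supply price is (1671 + 849)/6 = 420.
Deadweight loss = ½ · (900 - 420) · (1569 - 849) = ½ · 480 · 720 = 172800.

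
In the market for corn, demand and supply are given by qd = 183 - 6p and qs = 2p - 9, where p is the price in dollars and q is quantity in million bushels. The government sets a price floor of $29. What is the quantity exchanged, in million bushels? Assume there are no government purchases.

Setting quantity demanded equal to quantity supplied, 183 - 6p = 2p - 9, gives p* = 24 and q* = 39.
The floor of 29 is above the equilibrium price 24, so it binds.
At p = 29: qd = 183 - 6·29 = 9 and qs = 2·29 - 9 = 49.
The quantity actually transacted is the short side, demand: 9.

9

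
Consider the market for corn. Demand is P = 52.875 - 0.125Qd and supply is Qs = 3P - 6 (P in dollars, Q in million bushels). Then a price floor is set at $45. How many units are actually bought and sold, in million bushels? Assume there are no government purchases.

Rearranging demand gives Qd = 423 - 8P. Equilibrium: 423 - 8P = 3P - 6, so 429 = 11P and P* = 39, Q* = 111.
Because the floor (45) lies above the market-clearing price, it is binding.
At P = 45: Qd = 423 - 8·45 = 63 and Qs = 3·45 - 6 = 129.
The quantity actually transacted is the short side, demand: 63.

63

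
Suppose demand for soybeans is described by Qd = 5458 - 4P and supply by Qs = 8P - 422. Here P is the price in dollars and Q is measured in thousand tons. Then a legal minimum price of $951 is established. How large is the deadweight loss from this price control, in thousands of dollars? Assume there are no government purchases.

In a free market, 5458 - 4P = 8P - 422 gives the equilibrium P* = 490, Q* = 3498.
Since 951 > 490, the floor is binding.
At P = 951: Qd = 5458 - 4·951 = 1654 and Qs = 8·951 - 422 = 7186.
Quantity traded falls to 1654. At Q = 1654 the demand price is (5458 - 1654)/4 = 951 and the supply price is (422 + 1654)/8 = 259.5.
Deadweight loss = ½ · (951 - 259.5) · (3498 - 1654) = ½ · 691.5 · 1844 = 637563.

637563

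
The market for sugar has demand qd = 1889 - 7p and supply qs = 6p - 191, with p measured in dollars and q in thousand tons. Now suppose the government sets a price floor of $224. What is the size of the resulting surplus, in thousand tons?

832

In a free market, 1889 - 7p = 6p - 191 gives the equilibrium p* = 160, q* = 769.
The floor of 224 is above the equilibrium price 160, so it binds.
At p = 224: qd = 1889 - 7·224 = 321 and qs = 6·224 - 191 = 1153.
Surplus = qs - qd = 1153 - 321 = 832.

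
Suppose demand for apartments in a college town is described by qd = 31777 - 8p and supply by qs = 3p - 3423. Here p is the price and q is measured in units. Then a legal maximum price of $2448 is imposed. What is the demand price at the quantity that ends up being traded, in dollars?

In a free market, 31777 - 8p = 3p - 3423 gives the equilibrium p* = 3200, q* = 6177.
The ceiling of 2448 is below the equilibrium price 3200, so it binds.
At p = 2448: qd = 31777 - 8·2448 = 12193 and qs = 3·2448 - 3423 = 3921.
Only 3921 units reach the market. On the demand curve, the marginal buyer's willingness to pay at q = 3921 is (31777 - 3921)/8 = 3482.

3482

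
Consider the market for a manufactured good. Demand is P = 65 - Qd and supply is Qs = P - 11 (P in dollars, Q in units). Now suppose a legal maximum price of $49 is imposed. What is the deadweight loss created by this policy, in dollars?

Rearranging demand gives Qd = 65 - P. Without the control the market clears where 65 - P = P - 11, i.e. P* = 38 and Q* = 27.
Since 49 is above P* = 38, the ceiling does not bind and the free-market outcome prevails.
Since the control does not bind, no trades are prevented and deadweight loss is zero.

0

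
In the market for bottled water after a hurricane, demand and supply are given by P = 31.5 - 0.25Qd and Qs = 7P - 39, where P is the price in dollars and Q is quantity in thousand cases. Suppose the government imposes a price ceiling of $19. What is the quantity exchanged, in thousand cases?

Rearranging demand gives Qd = 126 - 4P. Equilibrium: 126 - 4P = 7P - 39, so 165 = 11P and P* = 15, Q* = 66.
Since 19 is above P* = 15, the ceiling does not bind and the free-market outcome prevails.

66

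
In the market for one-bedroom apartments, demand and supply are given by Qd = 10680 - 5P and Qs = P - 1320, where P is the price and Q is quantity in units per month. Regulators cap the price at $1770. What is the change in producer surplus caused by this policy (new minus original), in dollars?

-129950

Setting quantity demanded equal to quantity supplied, 10680 - 5P = P - 1320, gives P* = 2000 and Q* = 680.
Since 1770 < 2000, the ceiling is binding.
At P = 1770: Qd = 10680 - 5·1770 = 1830 and Qs = 1770 - 1320 = 450.
Producer surplus without the control is ½ · (2000 - 1320) · 680 = 231200.
With the ceiling, producers sell 450 units at 1770, so PS = ½ · (1770 - 1320) · 450 = 101250.
Change in producer surplus = 101250 - 231200 = -129950.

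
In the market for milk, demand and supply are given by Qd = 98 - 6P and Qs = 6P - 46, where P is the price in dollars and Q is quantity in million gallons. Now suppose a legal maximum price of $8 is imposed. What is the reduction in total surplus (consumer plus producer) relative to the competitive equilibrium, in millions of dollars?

96

In a free market, 98 - 6P = 6P - 46 gives the equilibrium P* = 12, Q* = 26.
The ceiling of 8 is below the equilibrium price 12, so it binds.
At P = 8: Qd = 98 - 6·8 = 50 and Qs = 6·8 - 46 = 2.
Quantity traded falls to 2. At Q = 2 the demand price is (98 - 2)/6 = 16 and the supply price is (46 + 2)/6 = 8.
Deadweight loss = ½ · (16 - 8) · (26 - 2) = ½ · 8 · 24 = 96.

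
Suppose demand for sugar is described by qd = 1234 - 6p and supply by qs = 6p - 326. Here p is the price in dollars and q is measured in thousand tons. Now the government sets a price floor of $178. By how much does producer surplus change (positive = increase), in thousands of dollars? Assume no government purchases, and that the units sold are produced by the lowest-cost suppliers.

In a free market, 1234 - 6p = 6p - 326 gives the equilibrium p* = 130, q* = 454.
The floor of 178 is above the equilibrium price 130, so it binds.
At p = 178: qd = 1234 - 6·178 = 166 and qs = 6·178 - 326 = 742.
Producer surplus without the control is ½ · (130 - 163/3) · 454 = 51529/3.
With the floor, 166 units are sold at 178. The supply price at q = 166 is 82, so PS = ½ · [(178 - 163/3) + (178 - 82)] · 166 = 54697/3.
Change in producer surplus = 54697/3 - 51529/3 = 1056.

1056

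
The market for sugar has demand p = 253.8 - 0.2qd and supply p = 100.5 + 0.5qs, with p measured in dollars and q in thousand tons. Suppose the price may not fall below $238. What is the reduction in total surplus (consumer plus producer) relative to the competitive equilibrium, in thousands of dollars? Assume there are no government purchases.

6860

Rearranging demand gives qd = 1269 - 5p; rearranging supply gives qs = 2p - 201. Without the control the market clears where 1269 - 5p = 2p - 201, i.e. p* = 210 and q* = 219.
Because the floor (238) lies above the market-clearing price, it is binding.
At p = 238: qd = 1269 - 5·238 = 79 and qs = 2·238 - 201 = 275.
Quantity traded falls to 79. At q = 79 the demand price is (1269 - 79)/5 = 238 and the supply price is (201 + 79)/2 = 140.
Deadweight loss = ½ · (238 - 140) · (219 - 79) = ½ · 98 · 140 = 6860.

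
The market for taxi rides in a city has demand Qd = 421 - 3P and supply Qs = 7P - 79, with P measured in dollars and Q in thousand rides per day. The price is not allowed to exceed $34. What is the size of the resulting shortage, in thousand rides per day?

160

Without the control the market clears where 421 - 3P = 7P - 79, i.e. P* = 50 and Q* = 271.
Since 34 < 50, the ceiling is binding.
At P = 34: Qd = 421 - 3·34 = 319 and Qs = 7·34 - 79 = 159.
Shortage = Qd - Qs = 319 - 159 = 160.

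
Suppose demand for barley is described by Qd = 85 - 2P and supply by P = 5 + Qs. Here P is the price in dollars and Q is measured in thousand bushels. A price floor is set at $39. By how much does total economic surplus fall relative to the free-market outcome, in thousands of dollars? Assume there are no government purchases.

243

Rearranging supply gives Qs = P - 5. Setting quantity demanded equal to quantity supplied, 85 - 2P = P - 5, gives P* = 30 and Q* = 25.
Because the floor (39) lies above the market-clearing price, it is binding.
At P = 39: Qd = 85 - 2·39 = 7 and Qs = 39 - 5 = 34.
Quantity traded falls to 7. At Q = 7 the demand price is (85 - 7)/2 = 39 and the supply price is 5 + 7 = 12.
Deadweight loss = ½ · (39 - 12) · (25 - 7) = ½ · 27 · 18 = 243.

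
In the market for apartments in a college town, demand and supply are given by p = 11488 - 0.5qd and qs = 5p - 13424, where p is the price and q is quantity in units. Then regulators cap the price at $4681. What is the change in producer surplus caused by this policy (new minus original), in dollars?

Rearranging demand gives qd = 22976 - 2p. Equilibrium: 22976 - 2p = 5p - 13424, so 36400 = 7p and p* = 5200, q* = 12576.
Since 4681 < 5200, the ceiling is binding.
At p = 4681: qd = 22976 - 2·4681 = 13614 and qs = 5·4681 - 13424 = 9981.
Producer surplus without the control is ½ · (5200 - 2684.8) · 12576 = 15815577.6.
With the ceiling, producers sell 9981 units at 4681, so PS = ½ · (4681 - 2684.8) · 9981 = 9962036.1.
Change in producer surplus = 9962036.1 - 15815577.6 = -5853541.5.

-5853541.5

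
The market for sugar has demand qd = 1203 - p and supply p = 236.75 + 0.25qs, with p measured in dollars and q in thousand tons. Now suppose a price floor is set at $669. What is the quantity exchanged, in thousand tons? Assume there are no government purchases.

Rearranging supply gives qs = 4p - 947. Without the control the market clears where 1203 - p = 4p - 947, i.e. p* = 430 and q* = 773.
Because the floor (669) lies above the market-clearing price, it is binding.
At p = 669: qd = 1203 - 669 = 534 and qs = 4·669 - 947 = 1729.
The quantity actually transacted is the short side, demand: 534.

534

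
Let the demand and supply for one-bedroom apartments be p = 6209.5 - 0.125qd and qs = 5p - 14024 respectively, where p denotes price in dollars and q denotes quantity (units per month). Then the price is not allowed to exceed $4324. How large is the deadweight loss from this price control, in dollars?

Rearranging demand gives qd = 49676 - 8p. In a free market, 49676 - 8p = 5p - 14024 gives the equilibrium p* = 4900, q* = 10476.
Since 4324 < 4900, the ceiling is binding.
At p = 4324: qd = 49676 - 8·4324 = 15084 and qs = 5·4324 - 14024 = 7596.
Quantity traded falls to 7596. At q = 7596 the demand price is (49676 - 7596)/8 = 5260 and the supply price is (14024 + 7596)/5 = 4324.
Deadweight loss = ½ · (5260 - 4324) · (10476 - 7596) = ½ · 936 · 2880 = 1347840.

1347840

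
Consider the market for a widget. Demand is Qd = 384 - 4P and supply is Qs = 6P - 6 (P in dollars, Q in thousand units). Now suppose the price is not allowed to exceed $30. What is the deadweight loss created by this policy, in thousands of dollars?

Setting quantity demanded equal to quantity supplied, 384 - 4P = 6P - 6, gives P* = 39 and Q* = 228.
Since 30 < 39, the ceiling is binding.
At P = 30: Qd = 384 - 4·30 = 264 and Qs = 6·30 - 6 = 174.
Quantity traded falls to 174. At Q = 174 the demand price is (384 - 174)/4 = 52.5 and the supply price is (6 + 174)/6 = 30.
Deadweight loss = ½ · (52.5 - 30) · (228 - 174) = ½ · 22.5 · 54 = 607.5.

607.5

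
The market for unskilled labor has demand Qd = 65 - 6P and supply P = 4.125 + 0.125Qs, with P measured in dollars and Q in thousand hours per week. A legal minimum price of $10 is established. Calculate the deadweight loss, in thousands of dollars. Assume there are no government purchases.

Rearranging supply gives Qs = 8P - 33. In a free market, 65 - 6P = 8P - 33 gives the equilibrium P* = 7, Q* = 23.
Since 10 > 7, the floor is binding.
At P = 10: Qd = 65 - 6·10 = 5 and Qs = 8·10 - 33 = 47.
Quantity traded falls to 5. At Q = 5 the demand price is (65 - 5)/6 = 10 and the supply price is (33 + 5)/8 = 4.75.
Deadweight loss = ½ · (10 - 4.75) · (23 - 5) = ½ · 5.25 · 18 = 47.25.

47.25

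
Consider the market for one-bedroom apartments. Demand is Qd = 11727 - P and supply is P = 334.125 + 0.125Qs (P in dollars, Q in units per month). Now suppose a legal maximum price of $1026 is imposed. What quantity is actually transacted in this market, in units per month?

Rearranging supply gives Qs = 8P - 2673. Setting quantity demanded equal to quantity supplied, 11727 - P = 8P - 2673, gives P* = 1600 and Q* = 10127.
The ceiling of 1026 is below the equilibrium price 1600, so it binds.
At P = 1026: Qd = 11727 - 1026 = 10701 and Qs = 8·1026 - 2673 = 5535.
The quantity actually transacted is the short side, supply: 5535.

5535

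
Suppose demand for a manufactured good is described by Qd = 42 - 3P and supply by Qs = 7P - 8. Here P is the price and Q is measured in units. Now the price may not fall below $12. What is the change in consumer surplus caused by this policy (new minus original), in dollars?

-115.5

In a free market, 42 - 3P = 7P - 8 gives the equilibrium P* = 5, Q* = 27.
Since 12 > 5, the floor is binding.
At P = 12: Qd = 42 - 3·12 = 6 and Qs = 7·12 - 8 = 76.
Consumer surplus without the control is ½ · (14 - 5) · 27 = 121.5.
With the floor, consumers buy 6 units at 12, so CS = ½ · (14 - 12) · 6 = 6.
Change in consumer surplus = 6 - 121.5 = -115.5.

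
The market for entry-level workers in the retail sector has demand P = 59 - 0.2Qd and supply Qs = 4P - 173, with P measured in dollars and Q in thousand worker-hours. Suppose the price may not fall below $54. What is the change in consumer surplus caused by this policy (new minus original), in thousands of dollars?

-60

Rearranging demand gives Qd = 295 - 5P. Without the control the market clears where 295 - 5P = 4P - 173, i.e. P* = 52 and Q* = 35.
Since 54 > 52, the floor is binding.
At P = 54: Qd = 295 - 5·54 = 25 and Qs = 4·54 - 173 = 43.
Consumer surplus without the control is ½ · (59 - 52) · 35 = 122.5.
With the floor, consumers buy 25 units at 54, so CS = ½ · (59 - 54) · 25 = 62.5.
Change in consumer surplus = 62.5 - 122.5 = -60.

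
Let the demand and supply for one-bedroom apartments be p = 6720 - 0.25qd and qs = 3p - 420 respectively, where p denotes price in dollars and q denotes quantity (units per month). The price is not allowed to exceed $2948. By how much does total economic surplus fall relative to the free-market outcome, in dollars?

Rearranging demand gives qd = 26880 - 4p. Setting quantity demanded equal to quantity supplied, 26880 - 4p = 3p - 420, gives p* = 3900 and q* = 11280.
Because the ceiling (2948) lies below the market-clearing price, it is binding.
At p = 2948: qd = 26880 - 4·2948 = 15088 and qs = 3·2948 - 420 = 8424.
Quantity traded falls to 8424. At q = 8424 the demand price is (26880 - 8424)/4 = 4614 and the supply price is (420 + 8424)/3 = 2948.
Deadweight loss = ½ · (4614 - 2948) · (11280 - 8424) = ½ · 1666 · 2856 = 2379048.

2379048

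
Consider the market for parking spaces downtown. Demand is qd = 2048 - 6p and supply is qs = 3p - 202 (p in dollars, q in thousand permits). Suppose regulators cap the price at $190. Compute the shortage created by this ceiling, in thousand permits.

540

Setting quantity demanded equal to quantity supplied, 2048 - 6p = 3p - 202, gives p* = 250 and q* = 548.
Since 190 < 250, the ceiling is binding.
At p = 190: qd = 2048 - 6·190 = 908 and qs = 3·190 - 202 = 368.
Shortage = qd - qs = 908 - 368 = 540.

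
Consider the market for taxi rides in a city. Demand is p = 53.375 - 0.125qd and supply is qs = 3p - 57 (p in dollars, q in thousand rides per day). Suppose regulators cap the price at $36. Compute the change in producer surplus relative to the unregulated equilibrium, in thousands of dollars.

Rearranging demand gives qd = 427 - 8p. Setting quantity demanded equal to quantity supplied, 427 - 8p = 3p - 57, gives p* = 44 and q* = 75.
Since 36 < 44, the ceiling is binding.
At p = 36: qd = 427 - 8·36 = 139 and qs = 3·36 - 57 = 51.
Producer surplus without the control is ½ · (44 - 19) · 75 = 937.5.
With the ceiling, producers sell 51 units at 36, so PS = ½ · (36 - 19) · 51 = 433.5.
Change in producer surplus = 433.5 - 937.5 = -504.

-504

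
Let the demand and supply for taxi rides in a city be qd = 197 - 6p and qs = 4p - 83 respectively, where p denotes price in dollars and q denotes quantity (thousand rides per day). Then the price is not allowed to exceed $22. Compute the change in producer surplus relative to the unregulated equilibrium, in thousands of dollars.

In a free market, 197 - 6p = 4p - 83 gives the equilibrium p* = 28, q* = 29.
Since 22 < 28, the ceiling is binding.
At p = 22: qd = 197 - 6·22 = 65 and qs = 4·22 - 83 = 5.
Producer surplus without the control is ½ · (28 - 20.75) · 29 = 105.125.
With the ceiling, producers sell 5 units at 22, so PS = ½ · (22 - 20.75) · 5 = 3.125.
Change in producer surplus = 3.125 - 105.125 = -102.

-102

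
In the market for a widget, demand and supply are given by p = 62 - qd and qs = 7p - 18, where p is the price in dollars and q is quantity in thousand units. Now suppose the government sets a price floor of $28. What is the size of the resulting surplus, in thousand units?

144

Rearranging demand gives qd = 62 - p. In a free market, 62 - p = 7p - 18 gives the equilibrium p* = 10, q* = 52.
Because the floor (28) lies above the market-clearing price, it is binding.
At p = 28: qd = 62 - 28 = 34 and qs = 7·28 - 18 = 178.
Surplus = qs - qd = 178 - 34 = 144.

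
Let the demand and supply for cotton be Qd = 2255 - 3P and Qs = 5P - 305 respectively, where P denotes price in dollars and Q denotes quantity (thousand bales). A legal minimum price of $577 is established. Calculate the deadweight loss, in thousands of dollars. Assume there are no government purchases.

158517.6

Equilibrium: 2255 - 3P = 5P - 305, so 2560 = 8P and P* = 320, Q* = 1295.
Since 577 > 320, the floor is binding.
At P = 577: Qd = 2255 - 3·577 = 524 and Qs = 5·577 - 305 = 2580.
Quantity traded falls to 524. At Q = 524 the demand price is (2255 - 524)/3 = 577 and the supply price is (305 + 524)/5 = 165.8.
Deadweight loss = ½ · (577 - 165.8) · (1295 - 524) = ½ · 411.2 · 771 = 158517.6.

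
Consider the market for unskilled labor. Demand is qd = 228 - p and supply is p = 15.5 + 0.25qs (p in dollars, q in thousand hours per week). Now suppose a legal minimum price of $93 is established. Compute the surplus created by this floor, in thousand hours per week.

175

Rearranging supply gives qs = 4p - 62. Setting quantity demanded equal to quantity supplied, 228 - p = 4p - 62, gives p* = 58 and q* = 170.
Because the floor (93) lies above the market-clearing price, it is binding.
At p = 93: qd = 228 - 93 = 135 and qs = 4·93 - 62 = 310.
Surplus = qs - qd = 310 - 135 = 175.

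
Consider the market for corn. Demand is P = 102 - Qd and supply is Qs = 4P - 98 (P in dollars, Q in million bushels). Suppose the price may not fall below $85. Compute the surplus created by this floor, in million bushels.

225

Rearranging demand gives Qd = 102 - P. Equilibrium: 102 - P = 4P - 98, so 200 = 5P and P* = 40, Q* = 62.
Because the floor (85) lies above the market-clearing price, it is binding.
At P = 85: Qd = 102 - 85 = 17 and Qs = 4·85 - 98 = 242.
Surplus = Qs - Qd = 242 - 17 = 225.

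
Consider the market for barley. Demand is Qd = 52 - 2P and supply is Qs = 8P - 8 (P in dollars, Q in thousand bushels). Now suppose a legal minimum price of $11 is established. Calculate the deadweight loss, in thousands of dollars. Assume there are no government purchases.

Without the control the market clears where 52 - 2P = 8P - 8, i.e. P* = 6 and Q* = 40.
Because the floor (11) lies above the market-clearing price, it is binding.
At P = 11: Qd = 52 - 2·11 = 30 and Qs = 8·11 - 8 = 80.
Quantity traded falls to 30. At Q = 30 the demand price is (52 - 30)/2 = 11 and the supply price is (8 + 30)/8 = 4.75.
Deadweight loss = ½ · (11 - 4.75) · (40 - 30) = ½ · 6.25 · 10 = 31.25.

31.25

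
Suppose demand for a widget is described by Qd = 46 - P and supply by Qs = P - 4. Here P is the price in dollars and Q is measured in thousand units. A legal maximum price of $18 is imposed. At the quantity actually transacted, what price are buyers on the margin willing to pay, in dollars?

32

Setting quantity demanded equal to quantity supplied, 46 - P = P - 4, gives P* = 25 and Q* = 21.
Since 18 < 25, the ceiling is binding.
At P = 18: Qd = 46 - 18 = 28 and Qs = 18 - 4 = 14.
Only 14 units reach the market. On the demand curve, the marginal buyer's willingness to pay at Q = 14 is (46 - 14) = 32.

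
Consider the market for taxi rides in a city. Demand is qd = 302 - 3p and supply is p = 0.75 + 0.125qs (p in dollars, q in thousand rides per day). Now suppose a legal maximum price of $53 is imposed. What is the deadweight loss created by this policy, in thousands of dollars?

Rearranging supply gives qs = 8p - 6. Setting quantity demanded equal to quantity supplied, 302 - 3p = 8p - 6, gives p* = 28 and q* = 218.
The ceiling of 53 is above the equilibrium price 28, so it is not binding; the market clears at p* = 28, q* = 218.
Since the control does not bind, no trades are prevented and deadweight loss is zero.

0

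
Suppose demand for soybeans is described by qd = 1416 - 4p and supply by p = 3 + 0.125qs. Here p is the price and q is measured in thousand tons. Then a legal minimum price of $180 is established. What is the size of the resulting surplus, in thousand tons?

Rearranging supply gives qs = 8p - 24. Without the control the market clears where 1416 - 4p = 8p - 24, i.e. p* = 120 and q* = 936.
Since 180 > 120, the floor is binding.
At p = 180: qd = 1416 - 4·180 = 696 and qs = 8·180 - 24 = 1416.
Surplus = qs - qd = 1416 - 696 = 720.

720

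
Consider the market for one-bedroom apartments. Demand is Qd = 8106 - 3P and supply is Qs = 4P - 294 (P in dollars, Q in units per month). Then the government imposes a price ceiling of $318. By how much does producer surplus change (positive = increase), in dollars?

Setting quantity demanded equal to quantity supplied, 8106 - 3P = 4P - 294, gives P* = 1200 and Q* = 4506.
Since 318 < 1200, the ceiling is binding.
At P = 318: Qd = 8106 - 3·318 = 7152 and Qs = 4·318 - 294 = 978.
Producer surplus without the control is ½ · (1200 - 73.5) · 4506 = 2538004.5.
With the ceiling, producers sell 978 units at 318, so PS = ½ · (318 - 73.5) · 978 = 119560.5.
Change in producer surplus = 119560.5 - 2538004.5 = -2418444.

-2418444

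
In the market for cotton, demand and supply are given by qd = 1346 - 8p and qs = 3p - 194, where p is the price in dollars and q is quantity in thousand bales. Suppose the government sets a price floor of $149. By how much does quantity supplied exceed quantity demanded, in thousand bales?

99

In a free market, 1346 - 8p = 3p - 194 gives the equilibrium p* = 140, q* = 226.
Because the floor (149) lies above the market-clearing price, it is binding.
At p = 149: qd = 1346 - 8·149 = 154 and qs = 3·149 - 194 = 253.
Surplus = qs - qd = 253 - 154 = 99.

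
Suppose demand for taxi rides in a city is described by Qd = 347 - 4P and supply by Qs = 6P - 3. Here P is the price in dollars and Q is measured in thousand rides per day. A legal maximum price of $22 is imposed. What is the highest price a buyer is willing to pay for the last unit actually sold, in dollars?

In a free market, 347 - 4P = 6P - 3 gives the equilibrium P* = 35, Q* = 207.
Because the ceiling (22) lies below the market-clearing price, it is binding.
At P = 22: Qd = 347 - 4·22 = 259 and Qs = 6·22 - 3 = 129.
Only 129 units reach the market. On the demand curve, the marginal buyer's willingness to pay at Q = 129 is (347 - 129)/4 = 54.5.

54.5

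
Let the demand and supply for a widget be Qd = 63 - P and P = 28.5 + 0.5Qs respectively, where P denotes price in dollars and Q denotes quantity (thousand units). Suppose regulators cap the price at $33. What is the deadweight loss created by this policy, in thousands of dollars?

147

Rearranging supply gives Qs = 2P - 57. Equilibrium: 63 - P = 2P - 57, so 120 = 3P and P* = 40, Q* = 23.
Since 33 < 40, the ceiling is binding.
At P = 33: Qd = 63 - 33 = 30 and Qs = 2·33 - 57 = 9.
Quantity traded falls to 9. At Q = 9 the demand price is 63 - 9 = 54 and the supply price is (57 + 9)/2 = 33.
Deadweight loss = ½ · (54 - 33) · (23 - 9) = ½ · 21 · 14 = 147.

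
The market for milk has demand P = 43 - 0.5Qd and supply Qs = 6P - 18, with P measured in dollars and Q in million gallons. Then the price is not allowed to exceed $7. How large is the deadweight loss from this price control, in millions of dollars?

432

Rearranging demand gives Qd = 86 - 2P. Equilibrium: 86 - 2P = 6P - 18, so 104 = 8P and P* = 13, Q* = 60.
The ceiling of 7 is below the equilibrium price 13, so it binds.
At P = 7: Qd = 86 - 2·7 = 72 and Qs = 6·7 - 18 = 24.
Quantity traded falls to 24. At Q = 24 the demand price is (86 - 24)/2 = 31 and the supply price is (18 + 24)/6 = 7.
Deadweight loss = ½ · (31 - 7) · (60 - 24) = ½ · 24 · 36 = 432.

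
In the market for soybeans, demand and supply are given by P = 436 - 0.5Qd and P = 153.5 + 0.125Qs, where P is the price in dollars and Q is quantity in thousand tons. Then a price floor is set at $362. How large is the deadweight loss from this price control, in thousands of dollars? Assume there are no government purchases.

28880

Rearranging demand gives Qd = 872 - 2P; rearranging supply gives Qs = 8P - 1228. Setting quantity demanded equal to quantity supplied, 872 - 2P = 8P - 1228, gives P* = 210 and Q* = 452.
The floor of 362 is above the equilibrium price 210, so it binds.
At P = 362: Qd = 872 - 2·362 = 148 and Qs = 8·362 - 1228 = 1668.
Quantity traded falls to 148. At Q = 148 the demand price is (872 - 148)/2 = 362 and the supply price is (1228 + 148)/8 = 172.
Deadweight loss = ½ · (362 - 172) · (452 - 148) = ½ · 190 · 304 = 28880.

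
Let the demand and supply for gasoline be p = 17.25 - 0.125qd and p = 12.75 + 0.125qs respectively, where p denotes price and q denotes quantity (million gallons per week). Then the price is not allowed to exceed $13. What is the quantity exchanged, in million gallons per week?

Rearranging demand gives qd = 138 - 8p; rearranging supply gives qs = 8p - 102. Setting quantity demanded equal to quantity supplied, 138 - 8p = 8p - 102, gives p* = 15 and q* = 18.
Since 13 < 15, the ceiling is binding.
At p = 13: qd = 138 - 8·13 = 34 and qs = 8·13 - 102 = 2.
The quantity actually transacted is the short side, supply: 2.

2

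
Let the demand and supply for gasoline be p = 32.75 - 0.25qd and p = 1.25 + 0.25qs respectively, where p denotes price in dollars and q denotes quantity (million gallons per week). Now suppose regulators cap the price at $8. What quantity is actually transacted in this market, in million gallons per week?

27

Rearranging demand gives qd = 131 - 4p; rearranging supply gives qs = 4p - 5. Without the control the market clears where 131 - 4p = 4p - 5, i.e. p* = 17 and q* = 63.
Because the ceiling (8) lies below the market-clearing price, it is binding.
At p = 8: qd = 131 - 4·8 = 99 and qs = 4·8 - 5 = 27.
The quantity actually transacted is the short side, supply: 27.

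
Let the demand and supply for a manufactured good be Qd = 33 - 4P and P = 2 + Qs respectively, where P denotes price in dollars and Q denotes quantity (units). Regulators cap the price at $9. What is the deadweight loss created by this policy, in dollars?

0

Rearranging supply gives Qs = P - 2. Setting quantity demanded equal to quantity supplied, 33 - 4P = P - 2, gives P* = 7 and Q* = 5.
Since 9 is above P* = 7, the ceiling does not bind and the free-market outcome prevails.
Since the control does not bind, no trades are prevented and deadweight loss is zero.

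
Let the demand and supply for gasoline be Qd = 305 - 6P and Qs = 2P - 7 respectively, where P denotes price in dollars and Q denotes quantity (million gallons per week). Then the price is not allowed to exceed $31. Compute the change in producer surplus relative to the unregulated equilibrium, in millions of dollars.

Equilibrium: 305 - 6P = 2P - 7, so 312 = 8P and P* = 39, Q* = 71.
Because the ceiling (31) lies below the market-clearing price, it is binding.
At P = 31: Qd = 305 - 6·31 = 119 and Qs = 2·31 - 7 = 55.
Producer surplus without the control is ½ · (39 - 3.5) · 71 = 1260.25.
With the ceiling, producers sell 55 units at 31, so PS = ½ · (31 - 3.5) · 55 = 756.25.
Change in producer surplus = 756.25 - 1260.25 = -504.

-504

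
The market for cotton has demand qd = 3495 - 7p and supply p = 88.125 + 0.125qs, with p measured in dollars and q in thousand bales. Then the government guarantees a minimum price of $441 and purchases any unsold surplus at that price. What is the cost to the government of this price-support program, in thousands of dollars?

Rearranging supply gives qs = 8p - 705. Equilibrium: 3495 - 7p = 8p - 705, so 4200 = 15p and p* = 280, q* = 1535.
The floor of 441 is above the equilibrium price 280, so it binds.
At p = 441: qd = 3495 - 7·441 = 408 and qs = 8·441 - 705 = 2823.
Surplus = qs - qd = 2415.
Government expenditure = surplus × support price = 2415 × 441 = 1065015.

1065015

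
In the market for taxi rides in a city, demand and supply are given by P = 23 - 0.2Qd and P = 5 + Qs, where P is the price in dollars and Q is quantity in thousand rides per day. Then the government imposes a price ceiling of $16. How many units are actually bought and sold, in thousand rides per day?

Rearranging demand gives Qd = 115 - 5P; rearranging supply gives Qs = P - 5. Without the control the market clears where 115 - 5P = P - 5, i.e. P* = 20 and Q* = 15.
The ceiling of 16 is below the equilibrium price 20, so it binds.
At P = 16: Qd = 115 - 5·16 = 35 and Qs = 16 - 5 = 11.
The quantity actually transacted is the short side, supply: 11.

11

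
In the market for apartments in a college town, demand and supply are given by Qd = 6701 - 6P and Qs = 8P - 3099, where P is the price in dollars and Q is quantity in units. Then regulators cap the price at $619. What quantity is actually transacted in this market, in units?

In a free market, 6701 - 6P = 8P - 3099 gives the equilibrium P* = 700, Q* = 2501.
The ceiling of 619 is below the equilibrium price 700, so it binds.
At P = 619: Qd = 6701 - 6·619 = 2987 and Qs = 8·619 - 3099 = 1853.
The quantity actually transacted is the short side, supply: 1853.

1853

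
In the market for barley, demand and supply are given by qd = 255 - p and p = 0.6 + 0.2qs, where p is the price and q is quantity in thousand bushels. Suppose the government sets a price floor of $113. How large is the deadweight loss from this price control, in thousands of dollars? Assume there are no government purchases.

2940

Rearranging supply gives qs = 5p - 3. Without the control the market clears where 255 - p = 5p - 3, i.e. p* = 43 and q* = 212.
Because the floor (113) lies above the market-clearing price, it is binding.
At p = 113: qd = 255 - 113 = 142 and qs = 5·113 - 3 = 562.
Quantity traded falls to 142. At q = 142 the demand price is 255 - 142 = 113 and the supply price is (3 + 142)/5 = 29.
Deadweight loss = ½ · (113 - 29) · (212 - 142) = ½ · 84 · 70 = 2940.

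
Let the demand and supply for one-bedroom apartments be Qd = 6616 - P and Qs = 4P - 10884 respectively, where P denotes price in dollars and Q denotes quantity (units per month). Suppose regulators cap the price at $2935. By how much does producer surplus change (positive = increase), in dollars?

-1122090

Setting quantity demanded equal to quantity supplied, 6616 - P = 4P - 10884, gives P* = 3500 and Q* = 3116.
Because the ceiling (2935) lies below the market-clearing price, it is binding.
At P = 2935: Qd = 6616 - 2935 = 3681 and Qs = 4·2935 - 10884 = 856.
Producer surplus without the control is ½ · (3500 - 2721) · 3116 = 1213682.
With the ceiling, producers sell 856 units at 2935, so PS = ½ · (2935 - 2721) · 856 = 91592.
Change in producer surplus = 91592 - 1213682 = -1122090.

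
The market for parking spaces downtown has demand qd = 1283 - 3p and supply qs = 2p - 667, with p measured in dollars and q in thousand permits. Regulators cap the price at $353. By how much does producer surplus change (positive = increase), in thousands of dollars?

-2812

In a free market, 1283 - 3p = 2p - 667 gives the equilibrium p* = 390, q* = 113.
The ceiling of 353 is below the equilibrium price 390, so it binds.
At p = 353: qd = 1283 - 3·353 = 224 and qs = 2·353 - 667 = 39.
Producer surplus without the control is ½ · (390 - 333.5) · 113 = 3192.25.
With the ceiling, producers sell 39 units at 353, so PS = ½ · (353 - 333.5) · 39 = 380.25.
Change in producer surplus = 380.25 - 3192.25 = -2812.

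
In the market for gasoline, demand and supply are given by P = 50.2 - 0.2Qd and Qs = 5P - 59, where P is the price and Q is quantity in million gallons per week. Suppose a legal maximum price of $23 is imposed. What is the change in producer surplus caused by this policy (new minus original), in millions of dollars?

-608

Rearranging demand gives Qd = 251 - 5P. Equilibrium: 251 - 5P = 5P - 59, so 310 = 10P and P* = 31, Q* = 96.
Since 23 < 31, the ceiling is binding.
At P = 23: Qd = 251 - 5·23 = 136 and Qs = 5·23 - 59 = 56.
Producer surplus without the control is ½ · (31 - 11.8) · 96 = 921.6.
With the ceiling, producers sell 56 units at 23, so PS = ½ · (23 - 11.8) · 56 = 313.6.
Change in producer surplus = 313.6 - 921.6 = -608.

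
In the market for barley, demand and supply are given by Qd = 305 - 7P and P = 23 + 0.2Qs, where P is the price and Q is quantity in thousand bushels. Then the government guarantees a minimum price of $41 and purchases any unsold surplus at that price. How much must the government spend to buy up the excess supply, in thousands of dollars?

2952

Rearranging supply gives Qs = 5P - 115. Setting quantity demanded equal to quantity supplied, 305 - 7P = 5P - 115, gives P* = 35 and Q* = 60.
Since 41 > 35, the floor is binding.
At P = 41: Qd = 305 - 7·41 = 18 and Qs = 5·41 - 115 = 90.
Surplus = Qs - Qd = 72.
Government expenditure = surplus × support price = 72 × 41 = 2952.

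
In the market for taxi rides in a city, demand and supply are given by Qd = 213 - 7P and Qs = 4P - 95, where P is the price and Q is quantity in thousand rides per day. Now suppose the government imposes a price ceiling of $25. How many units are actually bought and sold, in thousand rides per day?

5

Equilibrium: 213 - 7P = 4P - 95, so 308 = 11P and P* = 28, Q* = 17.
Since 25 < 28, the ceiling is binding.
At P = 25: Qd = 213 - 7·25 = 38 and Qs = 4·25 - 95 = 5.
The quantity actually transacted is the short side, supply: 5.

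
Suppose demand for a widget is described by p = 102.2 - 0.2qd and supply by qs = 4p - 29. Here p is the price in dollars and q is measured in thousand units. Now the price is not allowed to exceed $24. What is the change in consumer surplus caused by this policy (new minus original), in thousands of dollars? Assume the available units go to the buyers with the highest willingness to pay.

Rearranging demand gives qd = 511 - 5p. In a free market, 511 - 5p = 4p - 29 gives the equilibrium p* = 60, q* = 211.
The ceiling of 24 is below the equilibrium price 60, so it binds.
At p = 24: qd = 511 - 5·24 = 391 and qs = 4·24 - 29 = 67.
Consumer surplus without the control is ½ · (102.2 - 60) · 211 = 4452.1.
With the ceiling, 67 units are sold at 24 (assume they go to the highest-value buyers). The demand price at q = 67 is 88.8, so CS = ½ · [(102.2 - 24) + (88.8 - 24)] · 67 = 4790.5.
Change in consumer surplus = 4790.5 - 4452.1 = 338.4.

338.4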